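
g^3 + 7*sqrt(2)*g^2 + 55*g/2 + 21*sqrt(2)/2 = (g + sqrt(2)/2)*(g + 3*sqrt(2))*(g + 7*sqrt(2)/2)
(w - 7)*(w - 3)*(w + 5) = w^3 - 5*w^2 - 29*w + 105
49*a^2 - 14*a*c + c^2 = (-7*a + c)^2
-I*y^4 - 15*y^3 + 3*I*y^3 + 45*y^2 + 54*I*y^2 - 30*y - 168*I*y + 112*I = (y - 2)*(y - 8*I)*(y - 7*I)*(-I*y + I)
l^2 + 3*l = l*(l + 3)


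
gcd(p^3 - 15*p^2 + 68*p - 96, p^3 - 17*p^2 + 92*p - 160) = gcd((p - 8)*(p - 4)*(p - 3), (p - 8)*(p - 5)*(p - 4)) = p^2 - 12*p + 32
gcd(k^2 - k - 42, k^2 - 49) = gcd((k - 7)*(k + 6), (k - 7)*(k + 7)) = k - 7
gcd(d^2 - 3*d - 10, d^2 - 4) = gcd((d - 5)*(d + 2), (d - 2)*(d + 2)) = d + 2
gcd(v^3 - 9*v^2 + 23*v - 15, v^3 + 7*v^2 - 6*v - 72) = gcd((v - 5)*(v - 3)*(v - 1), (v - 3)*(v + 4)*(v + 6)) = v - 3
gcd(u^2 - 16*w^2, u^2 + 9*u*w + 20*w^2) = u + 4*w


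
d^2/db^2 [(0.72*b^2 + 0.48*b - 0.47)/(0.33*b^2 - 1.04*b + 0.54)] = (0.598752*b^3 - 1.076922*b^2 + 0.454608*b + 0.109844)/(0.035937*b^6 - 0.339768*b^5 + 1.247202*b^4 - 2.236832*b^3 + 2.040876*b^2 - 0.909792*b + 0.157464)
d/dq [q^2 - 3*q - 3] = 2*q - 3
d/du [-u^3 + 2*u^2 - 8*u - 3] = -3*u^2 + 4*u - 8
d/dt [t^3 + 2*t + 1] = 3*t^2 + 2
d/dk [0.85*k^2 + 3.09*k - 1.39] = 1.7*k + 3.09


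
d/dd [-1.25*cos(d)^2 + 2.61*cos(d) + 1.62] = (2.5*cos(d) - 2.61)*sin(d)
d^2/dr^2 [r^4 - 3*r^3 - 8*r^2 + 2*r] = 12*r^2 - 18*r - 16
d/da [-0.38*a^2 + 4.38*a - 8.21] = 4.38 - 0.76*a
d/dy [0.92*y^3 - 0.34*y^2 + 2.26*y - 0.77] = 2.76*y^2 - 0.68*y + 2.26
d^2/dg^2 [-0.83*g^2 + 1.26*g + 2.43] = -1.66000000000000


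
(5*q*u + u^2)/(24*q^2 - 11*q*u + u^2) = u*(5*q + u)/(24*q^2 - 11*q*u + u^2)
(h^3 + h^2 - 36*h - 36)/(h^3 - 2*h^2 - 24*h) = (h^2 + 7*h + 6)/(h*(h + 4))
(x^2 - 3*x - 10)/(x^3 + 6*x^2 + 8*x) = (x - 5)/(x*(x + 4))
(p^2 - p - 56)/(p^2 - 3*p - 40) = (p + 7)/(p + 5)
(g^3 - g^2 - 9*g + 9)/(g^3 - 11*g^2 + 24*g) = (g^2 + 2*g - 3)/(g*(g - 8))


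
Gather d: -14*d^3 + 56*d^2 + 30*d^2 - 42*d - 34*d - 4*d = -14*d^3 + 86*d^2 - 80*d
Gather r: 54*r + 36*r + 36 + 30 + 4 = 90*r + 70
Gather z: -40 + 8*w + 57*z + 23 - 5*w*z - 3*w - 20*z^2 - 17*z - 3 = 5*w - 20*z^2 + z*(40 - 5*w) - 20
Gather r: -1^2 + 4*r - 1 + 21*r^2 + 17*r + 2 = 21*r^2 + 21*r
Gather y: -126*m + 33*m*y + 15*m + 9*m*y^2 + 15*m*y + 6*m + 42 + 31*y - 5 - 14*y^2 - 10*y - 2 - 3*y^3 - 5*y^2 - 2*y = -105*m - 3*y^3 + y^2*(9*m - 19) + y*(48*m + 19) + 35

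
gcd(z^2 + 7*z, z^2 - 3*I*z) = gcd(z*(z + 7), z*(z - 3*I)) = z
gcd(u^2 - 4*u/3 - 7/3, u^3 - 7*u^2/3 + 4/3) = 1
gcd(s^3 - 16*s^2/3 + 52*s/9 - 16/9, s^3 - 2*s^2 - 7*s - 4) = s - 4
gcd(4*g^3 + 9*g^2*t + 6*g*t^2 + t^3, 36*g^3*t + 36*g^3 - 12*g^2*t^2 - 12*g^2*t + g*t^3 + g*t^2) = 1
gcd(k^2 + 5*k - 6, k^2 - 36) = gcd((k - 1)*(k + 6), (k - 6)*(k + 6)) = k + 6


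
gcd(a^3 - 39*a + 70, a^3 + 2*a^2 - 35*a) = a^2 + 2*a - 35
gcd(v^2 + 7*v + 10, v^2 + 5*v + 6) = v + 2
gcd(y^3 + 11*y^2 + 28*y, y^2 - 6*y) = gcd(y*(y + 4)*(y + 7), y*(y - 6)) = y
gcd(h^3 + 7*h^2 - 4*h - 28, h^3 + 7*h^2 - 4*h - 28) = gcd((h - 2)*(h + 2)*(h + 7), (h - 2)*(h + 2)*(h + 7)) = h^3 + 7*h^2 - 4*h - 28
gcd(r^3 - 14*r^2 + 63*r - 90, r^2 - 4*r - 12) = r - 6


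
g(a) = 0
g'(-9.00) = 0.00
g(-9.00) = 0.00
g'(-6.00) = 0.00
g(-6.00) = 0.00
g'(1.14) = 0.00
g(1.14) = 0.00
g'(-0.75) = 0.00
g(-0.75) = 0.00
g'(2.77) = 0.00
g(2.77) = 0.00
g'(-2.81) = 0.00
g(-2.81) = 0.00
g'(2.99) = 0.00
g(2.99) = 0.00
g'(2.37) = 0.00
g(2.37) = 0.00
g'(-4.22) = 0.00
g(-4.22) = 0.00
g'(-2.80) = 0.00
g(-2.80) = 0.00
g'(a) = 0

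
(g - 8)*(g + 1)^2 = g^3 - 6*g^2 - 15*g - 8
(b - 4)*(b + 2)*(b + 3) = b^3 + b^2 - 14*b - 24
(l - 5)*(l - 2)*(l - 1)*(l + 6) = l^4 - 2*l^3 - 31*l^2 + 92*l - 60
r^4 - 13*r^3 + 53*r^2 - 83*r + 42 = (r - 7)*(r - 3)*(r - 2)*(r - 1)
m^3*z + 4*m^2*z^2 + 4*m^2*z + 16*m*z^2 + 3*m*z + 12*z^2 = (m + 3)*(m + 4*z)*(m*z + z)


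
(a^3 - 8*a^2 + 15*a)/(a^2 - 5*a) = a - 3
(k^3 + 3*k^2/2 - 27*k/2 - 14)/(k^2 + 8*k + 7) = (k^2 + k/2 - 14)/(k + 7)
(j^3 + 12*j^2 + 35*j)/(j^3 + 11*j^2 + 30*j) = (j + 7)/(j + 6)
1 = 1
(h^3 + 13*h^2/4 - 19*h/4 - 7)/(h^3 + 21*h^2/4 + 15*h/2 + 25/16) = 4*(4*h^3 + 13*h^2 - 19*h - 28)/(16*h^3 + 84*h^2 + 120*h + 25)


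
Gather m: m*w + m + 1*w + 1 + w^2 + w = m*(w + 1) + w^2 + 2*w + 1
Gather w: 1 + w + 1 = w + 2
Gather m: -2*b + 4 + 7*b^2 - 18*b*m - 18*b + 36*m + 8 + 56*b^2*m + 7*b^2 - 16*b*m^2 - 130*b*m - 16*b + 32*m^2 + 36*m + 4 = 14*b^2 - 36*b + m^2*(32 - 16*b) + m*(56*b^2 - 148*b + 72) + 16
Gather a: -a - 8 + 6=-a - 2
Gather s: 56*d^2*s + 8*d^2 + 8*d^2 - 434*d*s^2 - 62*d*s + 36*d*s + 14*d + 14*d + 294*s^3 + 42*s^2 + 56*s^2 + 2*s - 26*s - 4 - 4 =16*d^2 + 28*d + 294*s^3 + s^2*(98 - 434*d) + s*(56*d^2 - 26*d - 24) - 8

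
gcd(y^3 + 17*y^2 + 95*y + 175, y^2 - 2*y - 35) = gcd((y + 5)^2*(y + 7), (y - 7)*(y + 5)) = y + 5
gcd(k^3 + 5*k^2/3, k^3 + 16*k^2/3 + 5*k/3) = k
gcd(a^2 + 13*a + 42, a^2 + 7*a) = a + 7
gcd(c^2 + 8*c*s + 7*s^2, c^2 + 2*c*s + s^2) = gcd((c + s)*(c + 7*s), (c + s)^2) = c + s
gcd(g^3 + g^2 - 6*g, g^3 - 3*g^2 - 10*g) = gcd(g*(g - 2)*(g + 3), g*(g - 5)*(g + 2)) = g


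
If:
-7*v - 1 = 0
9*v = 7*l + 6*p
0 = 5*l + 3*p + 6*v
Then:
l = 1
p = -29/21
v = -1/7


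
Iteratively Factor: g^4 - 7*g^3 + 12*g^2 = (g)*(g^3 - 7*g^2 + 12*g) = g*(g - 3)*(g^2 - 4*g) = g^2*(g - 3)*(g - 4)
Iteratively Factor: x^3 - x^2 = (x)*(x^2 - x) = x*(x - 1)*(x)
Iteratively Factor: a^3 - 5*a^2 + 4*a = (a - 1)*(a^2 - 4*a) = a*(a - 1)*(a - 4)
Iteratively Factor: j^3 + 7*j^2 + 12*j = (j + 3)*(j^2 + 4*j) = (j + 3)*(j + 4)*(j)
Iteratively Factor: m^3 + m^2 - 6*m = (m)*(m^2 + m - 6) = m*(m - 2)*(m + 3)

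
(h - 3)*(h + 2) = h^2 - h - 6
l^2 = l^2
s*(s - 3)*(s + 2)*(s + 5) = s^4 + 4*s^3 - 11*s^2 - 30*s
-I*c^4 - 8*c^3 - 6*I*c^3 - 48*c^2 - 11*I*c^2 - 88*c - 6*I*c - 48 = (c + 2)*(c + 3)*(c - 8*I)*(-I*c - I)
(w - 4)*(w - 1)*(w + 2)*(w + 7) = w^4 + 4*w^3 - 27*w^2 - 34*w + 56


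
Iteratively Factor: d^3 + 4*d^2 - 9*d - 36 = (d + 4)*(d^2 - 9) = (d + 3)*(d + 4)*(d - 3)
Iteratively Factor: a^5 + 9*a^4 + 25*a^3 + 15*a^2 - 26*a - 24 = (a + 3)*(a^4 + 6*a^3 + 7*a^2 - 6*a - 8) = (a + 3)*(a + 4)*(a^3 + 2*a^2 - a - 2) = (a + 1)*(a + 3)*(a + 4)*(a^2 + a - 2) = (a + 1)*(a + 2)*(a + 3)*(a + 4)*(a - 1)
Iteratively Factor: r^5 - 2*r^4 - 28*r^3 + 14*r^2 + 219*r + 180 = (r + 3)*(r^4 - 5*r^3 - 13*r^2 + 53*r + 60) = (r + 1)*(r + 3)*(r^3 - 6*r^2 - 7*r + 60) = (r + 1)*(r + 3)^2*(r^2 - 9*r + 20) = (r - 4)*(r + 1)*(r + 3)^2*(r - 5)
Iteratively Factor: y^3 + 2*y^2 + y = (y)*(y^2 + 2*y + 1) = y*(y + 1)*(y + 1)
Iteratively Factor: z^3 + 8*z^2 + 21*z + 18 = (z + 3)*(z^2 + 5*z + 6) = (z + 3)^2*(z + 2)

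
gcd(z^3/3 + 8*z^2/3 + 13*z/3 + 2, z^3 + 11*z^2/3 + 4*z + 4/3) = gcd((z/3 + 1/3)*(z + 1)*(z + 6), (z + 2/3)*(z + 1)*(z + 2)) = z + 1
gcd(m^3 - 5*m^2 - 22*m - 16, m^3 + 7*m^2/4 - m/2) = m + 2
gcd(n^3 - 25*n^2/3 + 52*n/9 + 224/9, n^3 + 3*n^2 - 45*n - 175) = n - 7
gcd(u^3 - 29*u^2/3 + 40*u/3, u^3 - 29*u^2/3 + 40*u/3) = u^3 - 29*u^2/3 + 40*u/3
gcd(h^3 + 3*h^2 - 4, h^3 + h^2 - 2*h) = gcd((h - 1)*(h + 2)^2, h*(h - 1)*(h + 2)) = h^2 + h - 2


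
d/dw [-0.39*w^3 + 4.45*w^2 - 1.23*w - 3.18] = -1.17*w^2 + 8.9*w - 1.23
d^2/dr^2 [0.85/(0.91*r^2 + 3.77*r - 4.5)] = (-1.40777*r^2 - 5.83219*r + 0.85*(1.82*r + 3.77)*(3.64*r + 7.54) + 6.9615)/(0.91*r^2 + 3.77*r - 4.5)^3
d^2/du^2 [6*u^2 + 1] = 12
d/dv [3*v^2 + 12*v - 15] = 6*v + 12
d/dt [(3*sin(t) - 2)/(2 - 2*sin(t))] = cos(t)/(2*(sin(t) - 1)^2)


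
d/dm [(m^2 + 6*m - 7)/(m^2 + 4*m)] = 2*(-m^2 + 7*m + 14)/(m^2*(m^2 + 8*m + 16))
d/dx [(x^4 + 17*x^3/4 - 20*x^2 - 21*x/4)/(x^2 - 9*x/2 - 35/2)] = (16*x^5 - 74*x^4 - 866*x^3 - 1023*x^2 + 5600*x + 735)/(2*(4*x^4 - 36*x^3 - 59*x^2 + 630*x + 1225))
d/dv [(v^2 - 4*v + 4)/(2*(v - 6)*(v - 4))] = (-3*v^2 + 20*v - 28)/(v^4 - 20*v^3 + 148*v^2 - 480*v + 576)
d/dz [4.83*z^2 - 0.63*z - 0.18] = 9.66*z - 0.63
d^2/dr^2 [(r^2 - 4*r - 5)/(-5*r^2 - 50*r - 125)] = 4*(7*r - 25)/(5*(r^4 + 20*r^3 + 150*r^2 + 500*r + 625))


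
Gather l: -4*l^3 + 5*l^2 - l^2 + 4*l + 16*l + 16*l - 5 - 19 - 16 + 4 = -4*l^3 + 4*l^2 + 36*l - 36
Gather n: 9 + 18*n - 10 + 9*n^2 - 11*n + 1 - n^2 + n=8*n^2 + 8*n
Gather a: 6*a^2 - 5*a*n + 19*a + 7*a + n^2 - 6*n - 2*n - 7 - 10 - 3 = 6*a^2 + a*(26 - 5*n) + n^2 - 8*n - 20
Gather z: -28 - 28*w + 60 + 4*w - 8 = 24 - 24*w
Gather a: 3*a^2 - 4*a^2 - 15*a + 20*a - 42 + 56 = -a^2 + 5*a + 14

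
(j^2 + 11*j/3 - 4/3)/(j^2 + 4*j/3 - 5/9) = 3*(j + 4)/(3*j + 5)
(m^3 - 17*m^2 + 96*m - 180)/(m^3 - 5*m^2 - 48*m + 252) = (m - 5)/(m + 7)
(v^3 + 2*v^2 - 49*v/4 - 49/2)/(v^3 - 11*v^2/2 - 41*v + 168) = (v^2 + 11*v/2 + 7)/(v^2 - 2*v - 48)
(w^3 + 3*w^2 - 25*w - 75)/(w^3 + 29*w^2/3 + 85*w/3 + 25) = 3*(w - 5)/(3*w + 5)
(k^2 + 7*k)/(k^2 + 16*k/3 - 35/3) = 3*k/(3*k - 5)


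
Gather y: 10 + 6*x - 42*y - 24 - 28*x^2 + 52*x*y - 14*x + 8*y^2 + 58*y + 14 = -28*x^2 - 8*x + 8*y^2 + y*(52*x + 16)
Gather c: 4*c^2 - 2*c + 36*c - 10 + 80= 4*c^2 + 34*c + 70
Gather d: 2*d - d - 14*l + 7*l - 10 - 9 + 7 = d - 7*l - 12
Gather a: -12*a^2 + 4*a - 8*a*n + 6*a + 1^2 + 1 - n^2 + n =-12*a^2 + a*(10 - 8*n) - n^2 + n + 2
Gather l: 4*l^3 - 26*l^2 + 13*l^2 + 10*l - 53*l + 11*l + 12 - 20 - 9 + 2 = 4*l^3 - 13*l^2 - 32*l - 15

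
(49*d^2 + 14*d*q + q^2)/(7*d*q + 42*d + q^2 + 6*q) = (7*d + q)/(q + 6)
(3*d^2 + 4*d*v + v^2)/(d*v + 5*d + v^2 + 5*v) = (3*d + v)/(v + 5)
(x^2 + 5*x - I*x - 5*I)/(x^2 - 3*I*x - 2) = (x + 5)/(x - 2*I)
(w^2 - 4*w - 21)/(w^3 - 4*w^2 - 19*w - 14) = (w + 3)/(w^2 + 3*w + 2)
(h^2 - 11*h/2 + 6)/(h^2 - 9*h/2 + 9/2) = (h - 4)/(h - 3)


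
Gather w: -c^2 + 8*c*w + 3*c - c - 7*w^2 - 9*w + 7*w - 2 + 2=-c^2 + 2*c - 7*w^2 + w*(8*c - 2)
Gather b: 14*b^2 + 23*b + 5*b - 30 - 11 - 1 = 14*b^2 + 28*b - 42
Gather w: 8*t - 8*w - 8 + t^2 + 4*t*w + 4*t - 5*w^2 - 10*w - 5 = t^2 + 12*t - 5*w^2 + w*(4*t - 18) - 13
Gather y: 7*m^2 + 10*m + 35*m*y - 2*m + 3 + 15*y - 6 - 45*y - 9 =7*m^2 + 8*m + y*(35*m - 30) - 12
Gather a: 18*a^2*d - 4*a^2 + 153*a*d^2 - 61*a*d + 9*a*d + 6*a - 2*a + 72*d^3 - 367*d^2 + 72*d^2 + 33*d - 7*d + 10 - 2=a^2*(18*d - 4) + a*(153*d^2 - 52*d + 4) + 72*d^3 - 295*d^2 + 26*d + 8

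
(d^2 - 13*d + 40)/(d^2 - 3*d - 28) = (-d^2 + 13*d - 40)/(-d^2 + 3*d + 28)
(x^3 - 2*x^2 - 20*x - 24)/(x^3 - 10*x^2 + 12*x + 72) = (x + 2)/(x - 6)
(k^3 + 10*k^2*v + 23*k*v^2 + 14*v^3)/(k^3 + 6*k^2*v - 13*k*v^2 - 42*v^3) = (-k - v)/(-k + 3*v)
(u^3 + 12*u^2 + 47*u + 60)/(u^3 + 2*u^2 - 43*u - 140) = (u + 3)/(u - 7)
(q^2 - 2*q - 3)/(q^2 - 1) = (q - 3)/(q - 1)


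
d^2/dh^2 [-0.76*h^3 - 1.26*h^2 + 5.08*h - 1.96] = -4.56*h - 2.52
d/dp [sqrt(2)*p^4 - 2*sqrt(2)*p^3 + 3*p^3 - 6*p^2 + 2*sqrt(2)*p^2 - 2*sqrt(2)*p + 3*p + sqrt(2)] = 4*sqrt(2)*p^3 - 6*sqrt(2)*p^2 + 9*p^2 - 12*p + 4*sqrt(2)*p - 2*sqrt(2) + 3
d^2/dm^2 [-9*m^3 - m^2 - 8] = -54*m - 2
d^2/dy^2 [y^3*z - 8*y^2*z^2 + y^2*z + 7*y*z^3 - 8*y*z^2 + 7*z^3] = 2*z*(3*y - 8*z + 1)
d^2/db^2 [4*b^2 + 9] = 8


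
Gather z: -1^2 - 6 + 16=9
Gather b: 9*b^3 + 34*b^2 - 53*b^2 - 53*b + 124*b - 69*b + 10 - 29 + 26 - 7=9*b^3 - 19*b^2 + 2*b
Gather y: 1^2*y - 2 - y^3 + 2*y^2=-y^3 + 2*y^2 + y - 2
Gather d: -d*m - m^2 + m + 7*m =-d*m - m^2 + 8*m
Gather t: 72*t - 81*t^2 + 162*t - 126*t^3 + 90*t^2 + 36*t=-126*t^3 + 9*t^2 + 270*t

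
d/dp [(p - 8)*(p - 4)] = 2*p - 12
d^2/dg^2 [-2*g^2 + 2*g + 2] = -4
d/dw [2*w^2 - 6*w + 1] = 4*w - 6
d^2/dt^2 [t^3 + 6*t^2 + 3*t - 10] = 6*t + 12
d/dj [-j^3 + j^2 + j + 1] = -3*j^2 + 2*j + 1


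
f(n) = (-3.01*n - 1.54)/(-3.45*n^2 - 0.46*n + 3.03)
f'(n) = (-3.01*n - 1.54)*(6.9*n + 0.46)/(-3.45*n^2 - 0.46*n + 3.03)^2 - 3.01/(-3.45*n^2 - 0.46*n + 3.03) = (10.3845*n^2 + 1.3846*n - (3.01*n + 1.54)*(6.9*n + 0.46) - 9.1203)/(3.45*n^2 + 0.46*n - 3.03)^2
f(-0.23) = -0.29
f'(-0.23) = -0.91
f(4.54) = 0.22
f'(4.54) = -0.06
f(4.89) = 0.20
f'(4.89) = -0.05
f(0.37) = -1.11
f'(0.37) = -2.66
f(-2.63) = -0.32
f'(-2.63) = -0.14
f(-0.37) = -0.16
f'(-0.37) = -0.98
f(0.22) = -0.80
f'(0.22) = -1.66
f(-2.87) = -0.29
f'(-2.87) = -0.11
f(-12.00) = -0.07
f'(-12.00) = -0.01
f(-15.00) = -0.06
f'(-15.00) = -0.00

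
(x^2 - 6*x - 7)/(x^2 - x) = (x^2 - 6*x - 7)/(x*(x - 1))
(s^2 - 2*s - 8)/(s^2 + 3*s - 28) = (s + 2)/(s + 7)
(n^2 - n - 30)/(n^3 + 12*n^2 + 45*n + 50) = (n - 6)/(n^2 + 7*n + 10)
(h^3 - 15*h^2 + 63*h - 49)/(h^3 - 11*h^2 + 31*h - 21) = (h - 7)/(h - 3)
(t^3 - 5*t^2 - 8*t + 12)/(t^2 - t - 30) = (t^2 + t - 2)/(t + 5)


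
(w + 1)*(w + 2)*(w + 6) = w^3 + 9*w^2 + 20*w + 12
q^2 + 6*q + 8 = (q + 2)*(q + 4)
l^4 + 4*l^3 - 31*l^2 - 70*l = l*(l - 5)*(l + 2)*(l + 7)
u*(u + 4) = u^2 + 4*u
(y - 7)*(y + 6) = y^2 - y - 42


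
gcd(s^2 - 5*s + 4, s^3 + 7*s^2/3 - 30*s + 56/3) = s - 4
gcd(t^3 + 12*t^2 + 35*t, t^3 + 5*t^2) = t^2 + 5*t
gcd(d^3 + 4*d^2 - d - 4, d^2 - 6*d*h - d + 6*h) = d - 1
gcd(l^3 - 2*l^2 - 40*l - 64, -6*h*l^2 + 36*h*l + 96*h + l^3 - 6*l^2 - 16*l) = l^2 - 6*l - 16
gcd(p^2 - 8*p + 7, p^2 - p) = p - 1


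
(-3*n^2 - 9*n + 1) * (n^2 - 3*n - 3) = -3*n^4 + 37*n^2 + 24*n - 3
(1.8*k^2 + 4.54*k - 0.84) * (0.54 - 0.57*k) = -1.026*k^3 - 1.6158*k^2 + 2.9304*k - 0.4536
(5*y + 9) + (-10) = 5*y - 1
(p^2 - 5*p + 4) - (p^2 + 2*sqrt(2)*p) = -5*p - 2*sqrt(2)*p + 4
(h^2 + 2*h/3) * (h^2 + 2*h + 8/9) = h^4 + 8*h^3/3 + 20*h^2/9 + 16*h/27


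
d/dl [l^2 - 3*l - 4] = 2*l - 3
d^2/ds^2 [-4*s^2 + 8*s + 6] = -8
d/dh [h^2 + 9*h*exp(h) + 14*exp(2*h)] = 9*h*exp(h) + 2*h + 28*exp(2*h) + 9*exp(h)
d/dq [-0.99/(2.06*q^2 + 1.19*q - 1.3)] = (4.0788*q + 1.1781)/(2.06*q^2 + 1.19*q - 1.3)^2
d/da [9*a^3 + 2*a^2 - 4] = a*(27*a + 4)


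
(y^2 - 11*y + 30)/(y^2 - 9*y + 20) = (y - 6)/(y - 4)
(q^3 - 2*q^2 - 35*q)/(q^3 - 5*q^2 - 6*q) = (-q^2 + 2*q + 35)/(-q^2 + 5*q + 6)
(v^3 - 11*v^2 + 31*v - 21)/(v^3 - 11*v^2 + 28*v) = (v^2 - 4*v + 3)/(v*(v - 4))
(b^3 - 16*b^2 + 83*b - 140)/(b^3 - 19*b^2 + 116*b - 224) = (b - 5)/(b - 8)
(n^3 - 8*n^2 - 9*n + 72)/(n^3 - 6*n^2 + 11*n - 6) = (n^2 - 5*n - 24)/(n^2 - 3*n + 2)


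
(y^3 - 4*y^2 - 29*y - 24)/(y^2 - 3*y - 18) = (y^2 - 7*y - 8)/(y - 6)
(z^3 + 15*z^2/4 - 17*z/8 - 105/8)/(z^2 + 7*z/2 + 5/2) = (4*z^2 + 5*z - 21)/(4*(z + 1))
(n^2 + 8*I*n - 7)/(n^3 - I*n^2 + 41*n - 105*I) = (n + I)/(n^2 - 8*I*n - 15)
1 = 1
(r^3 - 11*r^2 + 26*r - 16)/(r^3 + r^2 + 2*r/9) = 9*(r^3 - 11*r^2 + 26*r - 16)/(r*(9*r^2 + 9*r + 2))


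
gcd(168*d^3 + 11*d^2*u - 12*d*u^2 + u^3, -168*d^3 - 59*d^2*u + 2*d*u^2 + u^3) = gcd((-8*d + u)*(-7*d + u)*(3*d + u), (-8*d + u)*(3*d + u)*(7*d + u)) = -24*d^2 - 5*d*u + u^2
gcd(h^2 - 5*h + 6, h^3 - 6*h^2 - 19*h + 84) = h - 3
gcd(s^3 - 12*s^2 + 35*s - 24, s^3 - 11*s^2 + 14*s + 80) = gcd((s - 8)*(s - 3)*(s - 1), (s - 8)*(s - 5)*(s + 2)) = s - 8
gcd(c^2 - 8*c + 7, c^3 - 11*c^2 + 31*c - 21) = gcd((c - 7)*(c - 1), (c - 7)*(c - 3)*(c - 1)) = c^2 - 8*c + 7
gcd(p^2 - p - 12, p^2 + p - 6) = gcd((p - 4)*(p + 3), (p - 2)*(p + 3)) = p + 3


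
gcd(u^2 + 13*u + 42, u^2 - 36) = u + 6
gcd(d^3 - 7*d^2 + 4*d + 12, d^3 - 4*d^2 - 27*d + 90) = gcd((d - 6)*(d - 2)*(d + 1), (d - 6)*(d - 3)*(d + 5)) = d - 6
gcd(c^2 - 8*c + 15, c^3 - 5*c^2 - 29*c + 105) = c - 3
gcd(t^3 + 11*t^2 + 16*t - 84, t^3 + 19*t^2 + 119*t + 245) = t + 7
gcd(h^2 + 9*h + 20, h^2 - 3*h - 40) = h + 5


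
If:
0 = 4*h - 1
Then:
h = 1/4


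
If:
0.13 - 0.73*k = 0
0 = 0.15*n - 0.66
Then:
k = 0.18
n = 4.40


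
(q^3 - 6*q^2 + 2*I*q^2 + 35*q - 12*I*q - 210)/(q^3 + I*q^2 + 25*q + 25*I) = (q^2 + q*(-6 + 7*I) - 42*I)/(q^2 + 6*I*q - 5)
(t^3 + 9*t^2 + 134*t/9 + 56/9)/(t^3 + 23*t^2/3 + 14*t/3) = (t + 4/3)/t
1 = 1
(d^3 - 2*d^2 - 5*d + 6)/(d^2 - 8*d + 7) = (d^2 - d - 6)/(d - 7)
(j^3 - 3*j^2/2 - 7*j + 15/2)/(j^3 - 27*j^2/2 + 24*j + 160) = (j^2 - 4*j + 3)/(j^2 - 16*j + 64)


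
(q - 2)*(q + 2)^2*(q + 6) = q^4 + 8*q^3 + 8*q^2 - 32*q - 48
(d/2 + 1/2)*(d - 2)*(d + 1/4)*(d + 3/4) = d^4/2 - 45*d^2/32 - 35*d/32 - 3/16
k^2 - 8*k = k*(k - 8)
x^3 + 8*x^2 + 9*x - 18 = (x - 1)*(x + 3)*(x + 6)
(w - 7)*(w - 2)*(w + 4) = w^3 - 5*w^2 - 22*w + 56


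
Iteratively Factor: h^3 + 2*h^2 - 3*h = (h)*(h^2 + 2*h - 3) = h*(h - 1)*(h + 3)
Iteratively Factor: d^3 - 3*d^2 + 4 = (d - 2)*(d^2 - d - 2) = (d - 2)^2*(d + 1)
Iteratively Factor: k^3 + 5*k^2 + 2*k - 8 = (k + 2)*(k^2 + 3*k - 4) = (k - 1)*(k + 2)*(k + 4)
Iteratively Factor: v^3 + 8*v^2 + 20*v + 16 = (v + 2)*(v^2 + 6*v + 8) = (v + 2)*(v + 4)*(v + 2)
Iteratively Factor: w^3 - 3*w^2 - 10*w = (w + 2)*(w^2 - 5*w) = (w - 5)*(w + 2)*(w)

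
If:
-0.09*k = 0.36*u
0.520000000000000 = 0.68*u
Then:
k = -3.06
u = 0.76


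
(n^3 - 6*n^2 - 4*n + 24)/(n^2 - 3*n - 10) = (n^2 - 8*n + 12)/(n - 5)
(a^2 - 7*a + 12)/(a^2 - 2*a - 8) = (a - 3)/(a + 2)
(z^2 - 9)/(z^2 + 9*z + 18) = (z - 3)/(z + 6)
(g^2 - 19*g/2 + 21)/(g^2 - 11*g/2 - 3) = (2*g - 7)/(2*g + 1)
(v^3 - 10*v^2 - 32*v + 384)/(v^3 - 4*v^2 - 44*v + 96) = (v - 8)/(v - 2)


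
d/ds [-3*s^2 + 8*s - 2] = 8 - 6*s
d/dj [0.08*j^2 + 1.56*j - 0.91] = 0.16*j + 1.56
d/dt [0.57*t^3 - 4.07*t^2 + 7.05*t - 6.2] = 1.71*t^2 - 8.14*t + 7.05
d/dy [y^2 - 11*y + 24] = 2*y - 11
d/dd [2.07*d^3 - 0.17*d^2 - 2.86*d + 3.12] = 6.21*d^2 - 0.34*d - 2.86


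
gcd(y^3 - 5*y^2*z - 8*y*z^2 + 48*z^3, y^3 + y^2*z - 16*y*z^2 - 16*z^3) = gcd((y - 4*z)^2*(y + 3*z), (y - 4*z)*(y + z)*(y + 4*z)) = y - 4*z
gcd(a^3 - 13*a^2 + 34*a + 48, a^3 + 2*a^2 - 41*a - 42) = a^2 - 5*a - 6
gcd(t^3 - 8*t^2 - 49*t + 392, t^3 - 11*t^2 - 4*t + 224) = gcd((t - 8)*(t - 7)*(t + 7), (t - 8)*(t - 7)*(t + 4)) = t^2 - 15*t + 56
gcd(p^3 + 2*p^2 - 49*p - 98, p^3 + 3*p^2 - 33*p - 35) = p + 7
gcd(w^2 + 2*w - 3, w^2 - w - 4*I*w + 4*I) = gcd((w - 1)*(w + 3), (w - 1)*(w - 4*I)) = w - 1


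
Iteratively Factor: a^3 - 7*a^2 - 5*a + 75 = (a - 5)*(a^2 - 2*a - 15) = (a - 5)*(a + 3)*(a - 5)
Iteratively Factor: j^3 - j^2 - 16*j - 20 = (j + 2)*(j^2 - 3*j - 10) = (j + 2)^2*(j - 5)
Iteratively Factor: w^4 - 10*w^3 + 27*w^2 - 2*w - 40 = (w - 5)*(w^3 - 5*w^2 + 2*w + 8) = (w - 5)*(w - 4)*(w^2 - w - 2) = (w - 5)*(w - 4)*(w + 1)*(w - 2)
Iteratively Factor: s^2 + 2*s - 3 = (s - 1)*(s + 3)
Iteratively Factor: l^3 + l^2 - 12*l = (l + 4)*(l^2 - 3*l) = l*(l + 4)*(l - 3)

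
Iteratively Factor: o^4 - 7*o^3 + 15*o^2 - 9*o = (o)*(o^3 - 7*o^2 + 15*o - 9) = o*(o - 1)*(o^2 - 6*o + 9) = o*(o - 3)*(o - 1)*(o - 3)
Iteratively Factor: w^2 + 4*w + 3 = (w + 3)*(w + 1)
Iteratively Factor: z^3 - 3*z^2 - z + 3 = (z - 1)*(z^2 - 2*z - 3) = (z - 3)*(z - 1)*(z + 1)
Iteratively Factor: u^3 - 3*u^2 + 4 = (u - 2)*(u^2 - u - 2) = (u - 2)^2*(u + 1)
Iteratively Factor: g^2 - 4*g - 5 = (g + 1)*(g - 5)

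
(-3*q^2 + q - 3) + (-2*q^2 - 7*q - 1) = -5*q^2 - 6*q - 4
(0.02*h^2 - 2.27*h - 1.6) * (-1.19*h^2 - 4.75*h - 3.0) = -0.0238*h^4 + 2.6063*h^3 + 12.6265*h^2 + 14.41*h + 4.8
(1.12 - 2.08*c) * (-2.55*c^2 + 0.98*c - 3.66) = 5.304*c^3 - 4.8944*c^2 + 8.7104*c - 4.0992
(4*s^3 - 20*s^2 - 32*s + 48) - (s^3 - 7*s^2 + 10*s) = 3*s^3 - 13*s^2 - 42*s + 48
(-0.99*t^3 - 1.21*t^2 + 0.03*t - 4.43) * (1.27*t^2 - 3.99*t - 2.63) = -1.2573*t^5 + 2.4134*t^4 + 7.4697*t^3 - 2.5635*t^2 + 17.5968*t + 11.6509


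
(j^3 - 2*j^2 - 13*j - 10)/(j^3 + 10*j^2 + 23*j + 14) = (j - 5)/(j + 7)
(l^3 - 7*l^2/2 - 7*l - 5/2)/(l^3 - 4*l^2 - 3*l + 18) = (2*l^3 - 7*l^2 - 14*l - 5)/(2*(l^3 - 4*l^2 - 3*l + 18))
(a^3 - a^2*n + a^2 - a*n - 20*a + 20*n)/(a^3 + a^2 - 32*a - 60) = (a^2 - a*n - 4*a + 4*n)/(a^2 - 4*a - 12)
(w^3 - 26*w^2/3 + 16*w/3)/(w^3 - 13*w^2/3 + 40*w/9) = 3*(3*w^2 - 26*w + 16)/(9*w^2 - 39*w + 40)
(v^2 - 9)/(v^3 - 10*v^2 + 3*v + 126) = (v - 3)/(v^2 - 13*v + 42)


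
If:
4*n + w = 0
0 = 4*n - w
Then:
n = 0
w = 0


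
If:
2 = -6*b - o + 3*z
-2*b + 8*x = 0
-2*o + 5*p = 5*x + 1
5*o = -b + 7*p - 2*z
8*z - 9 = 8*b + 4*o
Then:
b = 159/409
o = -683/1636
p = 213/1636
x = 159/1636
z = 2135/1636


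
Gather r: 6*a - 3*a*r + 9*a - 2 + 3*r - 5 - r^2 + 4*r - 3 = 15*a - r^2 + r*(7 - 3*a) - 10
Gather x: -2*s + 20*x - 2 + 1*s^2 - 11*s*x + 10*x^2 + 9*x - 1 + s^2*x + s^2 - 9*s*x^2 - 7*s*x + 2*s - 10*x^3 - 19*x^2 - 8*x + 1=2*s^2 - 10*x^3 + x^2*(-9*s - 9) + x*(s^2 - 18*s + 21) - 2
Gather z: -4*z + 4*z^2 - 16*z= 4*z^2 - 20*z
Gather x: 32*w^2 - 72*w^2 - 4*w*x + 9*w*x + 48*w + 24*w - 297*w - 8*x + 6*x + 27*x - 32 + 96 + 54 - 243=-40*w^2 - 225*w + x*(5*w + 25) - 125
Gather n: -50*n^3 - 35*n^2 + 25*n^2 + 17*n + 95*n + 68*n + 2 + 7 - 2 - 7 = -50*n^3 - 10*n^2 + 180*n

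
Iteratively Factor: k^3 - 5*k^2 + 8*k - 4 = (k - 2)*(k^2 - 3*k + 2) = (k - 2)*(k - 1)*(k - 2)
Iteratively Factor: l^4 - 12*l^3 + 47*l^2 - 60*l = (l - 3)*(l^3 - 9*l^2 + 20*l) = (l - 4)*(l - 3)*(l^2 - 5*l) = l*(l - 4)*(l - 3)*(l - 5)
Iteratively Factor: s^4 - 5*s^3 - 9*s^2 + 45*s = (s - 3)*(s^3 - 2*s^2 - 15*s) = (s - 5)*(s - 3)*(s^2 + 3*s) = s*(s - 5)*(s - 3)*(s + 3)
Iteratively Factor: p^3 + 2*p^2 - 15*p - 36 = (p - 4)*(p^2 + 6*p + 9) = (p - 4)*(p + 3)*(p + 3)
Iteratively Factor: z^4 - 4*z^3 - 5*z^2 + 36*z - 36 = (z - 3)*(z^3 - z^2 - 8*z + 12) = (z - 3)*(z + 3)*(z^2 - 4*z + 4) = (z - 3)*(z - 2)*(z + 3)*(z - 2)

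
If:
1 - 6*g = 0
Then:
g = 1/6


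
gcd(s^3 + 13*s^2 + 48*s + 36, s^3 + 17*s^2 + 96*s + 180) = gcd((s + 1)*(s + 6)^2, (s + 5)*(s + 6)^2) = s^2 + 12*s + 36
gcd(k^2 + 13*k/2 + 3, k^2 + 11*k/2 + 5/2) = k + 1/2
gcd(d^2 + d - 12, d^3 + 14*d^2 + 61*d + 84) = d + 4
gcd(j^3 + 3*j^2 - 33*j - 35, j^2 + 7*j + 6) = j + 1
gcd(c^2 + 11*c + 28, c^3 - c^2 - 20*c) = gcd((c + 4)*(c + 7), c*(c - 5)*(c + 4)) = c + 4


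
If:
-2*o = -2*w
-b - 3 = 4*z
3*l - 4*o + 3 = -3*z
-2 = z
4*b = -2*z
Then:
No Solution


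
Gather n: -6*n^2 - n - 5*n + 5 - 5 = -6*n^2 - 6*n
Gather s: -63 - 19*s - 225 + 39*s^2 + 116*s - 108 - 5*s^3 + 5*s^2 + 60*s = -5*s^3 + 44*s^2 + 157*s - 396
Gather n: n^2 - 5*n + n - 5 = n^2 - 4*n - 5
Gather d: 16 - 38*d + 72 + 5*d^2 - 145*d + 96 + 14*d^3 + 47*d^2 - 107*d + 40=14*d^3 + 52*d^2 - 290*d + 224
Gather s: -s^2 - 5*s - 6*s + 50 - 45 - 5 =-s^2 - 11*s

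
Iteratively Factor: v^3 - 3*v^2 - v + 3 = (v + 1)*(v^2 - 4*v + 3) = (v - 3)*(v + 1)*(v - 1)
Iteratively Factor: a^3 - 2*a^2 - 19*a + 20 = (a + 4)*(a^2 - 6*a + 5) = (a - 1)*(a + 4)*(a - 5)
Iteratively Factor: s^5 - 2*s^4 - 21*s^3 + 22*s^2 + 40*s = (s + 1)*(s^4 - 3*s^3 - 18*s^2 + 40*s) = s*(s + 1)*(s^3 - 3*s^2 - 18*s + 40) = s*(s - 2)*(s + 1)*(s^2 - s - 20) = s*(s - 5)*(s - 2)*(s + 1)*(s + 4)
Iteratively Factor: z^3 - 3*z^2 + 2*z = (z)*(z^2 - 3*z + 2) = z*(z - 1)*(z - 2)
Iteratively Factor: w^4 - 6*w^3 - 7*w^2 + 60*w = (w - 4)*(w^3 - 2*w^2 - 15*w) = w*(w - 4)*(w^2 - 2*w - 15) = w*(w - 5)*(w - 4)*(w + 3)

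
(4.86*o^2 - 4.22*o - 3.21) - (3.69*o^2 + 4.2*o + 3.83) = 1.17*o^2 - 8.42*o - 7.04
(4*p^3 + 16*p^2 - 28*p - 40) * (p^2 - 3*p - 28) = 4*p^5 + 4*p^4 - 188*p^3 - 404*p^2 + 904*p + 1120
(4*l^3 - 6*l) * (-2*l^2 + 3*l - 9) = -8*l^5 + 12*l^4 - 24*l^3 - 18*l^2 + 54*l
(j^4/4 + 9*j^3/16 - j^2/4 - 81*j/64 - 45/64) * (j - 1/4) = j^5/4 + j^4/2 - 25*j^3/64 - 77*j^2/64 - 99*j/256 + 45/256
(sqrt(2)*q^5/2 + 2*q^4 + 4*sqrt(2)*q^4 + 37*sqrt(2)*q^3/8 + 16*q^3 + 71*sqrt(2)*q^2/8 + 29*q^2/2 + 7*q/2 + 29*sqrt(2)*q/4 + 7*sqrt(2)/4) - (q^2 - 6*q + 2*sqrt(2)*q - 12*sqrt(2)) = sqrt(2)*q^5/2 + 2*q^4 + 4*sqrt(2)*q^4 + 37*sqrt(2)*q^3/8 + 16*q^3 + 71*sqrt(2)*q^2/8 + 27*q^2/2 + 21*sqrt(2)*q/4 + 19*q/2 + 55*sqrt(2)/4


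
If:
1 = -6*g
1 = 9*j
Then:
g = -1/6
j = 1/9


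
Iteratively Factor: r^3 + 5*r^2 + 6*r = (r + 3)*(r^2 + 2*r) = (r + 2)*(r + 3)*(r)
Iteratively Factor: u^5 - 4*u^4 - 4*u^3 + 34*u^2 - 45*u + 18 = (u + 3)*(u^4 - 7*u^3 + 17*u^2 - 17*u + 6) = (u - 2)*(u + 3)*(u^3 - 5*u^2 + 7*u - 3) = (u - 2)*(u - 1)*(u + 3)*(u^2 - 4*u + 3) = (u - 3)*(u - 2)*(u - 1)*(u + 3)*(u - 1)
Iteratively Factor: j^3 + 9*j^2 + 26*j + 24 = (j + 3)*(j^2 + 6*j + 8) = (j + 2)*(j + 3)*(j + 4)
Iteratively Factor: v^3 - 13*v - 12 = (v + 3)*(v^2 - 3*v - 4) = (v + 1)*(v + 3)*(v - 4)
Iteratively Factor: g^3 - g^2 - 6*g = (g + 2)*(g^2 - 3*g) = g*(g + 2)*(g - 3)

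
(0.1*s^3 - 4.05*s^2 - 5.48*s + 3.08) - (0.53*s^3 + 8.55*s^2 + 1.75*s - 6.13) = -0.43*s^3 - 12.6*s^2 - 7.23*s + 9.21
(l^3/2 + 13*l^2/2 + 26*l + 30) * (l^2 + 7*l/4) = l^5/2 + 59*l^4/8 + 299*l^3/8 + 151*l^2/2 + 105*l/2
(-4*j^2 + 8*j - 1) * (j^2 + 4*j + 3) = -4*j^4 - 8*j^3 + 19*j^2 + 20*j - 3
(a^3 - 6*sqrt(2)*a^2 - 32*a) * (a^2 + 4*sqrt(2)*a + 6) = a^5 - 2*sqrt(2)*a^4 - 74*a^3 - 164*sqrt(2)*a^2 - 192*a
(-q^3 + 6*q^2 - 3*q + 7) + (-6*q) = -q^3 + 6*q^2 - 9*q + 7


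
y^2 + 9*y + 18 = (y + 3)*(y + 6)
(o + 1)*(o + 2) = o^2 + 3*o + 2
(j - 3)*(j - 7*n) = j^2 - 7*j*n - 3*j + 21*n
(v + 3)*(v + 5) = v^2 + 8*v + 15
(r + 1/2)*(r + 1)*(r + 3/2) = r^3 + 3*r^2 + 11*r/4 + 3/4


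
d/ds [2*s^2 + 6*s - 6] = 4*s + 6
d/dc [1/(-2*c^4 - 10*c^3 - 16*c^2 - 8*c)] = (4*c^3 + 15*c^2 + 16*c + 4)/(2*c^2*(c^3 + 5*c^2 + 8*c + 4)^2)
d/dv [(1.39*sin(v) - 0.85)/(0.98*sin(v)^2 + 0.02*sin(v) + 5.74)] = (-1.3622*sin(v)^2 + 1.666*sin(v) + 7.9956)*cos(v)/(0.9604*sin(v)^4 + 0.0392*sin(v)^3 + 11.2508*sin(v)^2 + 0.2296*sin(v) + 32.9476)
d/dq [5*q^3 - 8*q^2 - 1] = q*(15*q - 16)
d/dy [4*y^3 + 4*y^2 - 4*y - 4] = 12*y^2 + 8*y - 4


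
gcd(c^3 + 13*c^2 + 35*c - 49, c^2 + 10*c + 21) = c + 7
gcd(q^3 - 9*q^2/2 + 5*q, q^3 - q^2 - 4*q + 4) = q - 2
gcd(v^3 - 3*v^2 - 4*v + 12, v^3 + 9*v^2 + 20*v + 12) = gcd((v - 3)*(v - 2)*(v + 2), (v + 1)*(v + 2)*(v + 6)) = v + 2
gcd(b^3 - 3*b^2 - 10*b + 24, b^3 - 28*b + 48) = b^2 - 6*b + 8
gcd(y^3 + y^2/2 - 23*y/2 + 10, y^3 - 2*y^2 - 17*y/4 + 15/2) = y - 5/2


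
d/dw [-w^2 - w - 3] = -2*w - 1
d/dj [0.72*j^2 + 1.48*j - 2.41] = 1.44*j + 1.48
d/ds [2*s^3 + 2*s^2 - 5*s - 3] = 6*s^2 + 4*s - 5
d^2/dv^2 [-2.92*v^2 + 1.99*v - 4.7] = -5.84000000000000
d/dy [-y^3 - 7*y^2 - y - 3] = -3*y^2 - 14*y - 1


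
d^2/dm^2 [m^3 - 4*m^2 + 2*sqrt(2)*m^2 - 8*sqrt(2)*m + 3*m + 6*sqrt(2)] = 6*m - 8 + 4*sqrt(2)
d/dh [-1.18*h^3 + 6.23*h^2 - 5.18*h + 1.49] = -3.54*h^2 + 12.46*h - 5.18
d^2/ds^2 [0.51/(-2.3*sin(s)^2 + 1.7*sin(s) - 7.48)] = (10.7916*sin(s)^4 - 5.9823*sin(s)^3 - 49.80966*sin(s)^2 + 18.44976*sin(s) + 14.60028)/(2.3*sin(s)^2 - 1.7*sin(s) + 7.48)^3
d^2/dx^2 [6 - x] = 0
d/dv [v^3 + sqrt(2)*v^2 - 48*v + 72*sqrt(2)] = 3*v^2 + 2*sqrt(2)*v - 48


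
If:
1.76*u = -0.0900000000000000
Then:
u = -0.05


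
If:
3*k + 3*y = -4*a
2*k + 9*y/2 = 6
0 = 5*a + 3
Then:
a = -3/5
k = -24/25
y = 44/25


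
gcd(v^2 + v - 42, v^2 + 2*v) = 1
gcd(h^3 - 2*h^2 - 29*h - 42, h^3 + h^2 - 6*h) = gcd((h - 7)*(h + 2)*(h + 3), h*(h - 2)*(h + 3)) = h + 3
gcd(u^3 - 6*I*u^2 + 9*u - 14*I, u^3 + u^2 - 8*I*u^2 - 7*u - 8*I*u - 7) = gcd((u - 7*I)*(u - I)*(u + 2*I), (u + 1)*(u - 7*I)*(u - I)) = u^2 - 8*I*u - 7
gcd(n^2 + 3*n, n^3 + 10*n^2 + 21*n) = n^2 + 3*n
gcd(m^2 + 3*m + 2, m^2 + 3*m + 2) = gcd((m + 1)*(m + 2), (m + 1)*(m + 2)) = m^2 + 3*m + 2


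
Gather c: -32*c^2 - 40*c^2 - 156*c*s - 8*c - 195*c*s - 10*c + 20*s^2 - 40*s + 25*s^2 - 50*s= -72*c^2 + c*(-351*s - 18) + 45*s^2 - 90*s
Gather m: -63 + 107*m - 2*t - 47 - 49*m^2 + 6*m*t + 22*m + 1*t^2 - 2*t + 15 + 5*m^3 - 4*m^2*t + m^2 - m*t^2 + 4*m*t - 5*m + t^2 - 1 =5*m^3 + m^2*(-4*t - 48) + m*(-t^2 + 10*t + 124) + 2*t^2 - 4*t - 96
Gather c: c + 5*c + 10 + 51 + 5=6*c + 66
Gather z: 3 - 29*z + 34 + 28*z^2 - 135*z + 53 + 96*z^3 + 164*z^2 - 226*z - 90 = 96*z^3 + 192*z^2 - 390*z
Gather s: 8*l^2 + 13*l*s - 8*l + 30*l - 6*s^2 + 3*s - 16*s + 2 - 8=8*l^2 + 22*l - 6*s^2 + s*(13*l - 13) - 6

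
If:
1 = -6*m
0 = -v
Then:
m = -1/6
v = 0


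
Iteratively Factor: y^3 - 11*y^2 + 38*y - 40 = (y - 2)*(y^2 - 9*y + 20) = (y - 4)*(y - 2)*(y - 5)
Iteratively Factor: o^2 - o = (o)*(o - 1)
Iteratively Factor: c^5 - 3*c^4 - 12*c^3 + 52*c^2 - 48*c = (c - 3)*(c^4 - 12*c^2 + 16*c) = (c - 3)*(c + 4)*(c^3 - 4*c^2 + 4*c) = c*(c - 3)*(c + 4)*(c^2 - 4*c + 4) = c*(c - 3)*(c - 2)*(c + 4)*(c - 2)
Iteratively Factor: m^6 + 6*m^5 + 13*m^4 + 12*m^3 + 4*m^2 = (m + 1)*(m^5 + 5*m^4 + 8*m^3 + 4*m^2) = (m + 1)*(m + 2)*(m^4 + 3*m^3 + 2*m^2) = m*(m + 1)*(m + 2)*(m^3 + 3*m^2 + 2*m) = m*(m + 1)*(m + 2)^2*(m^2 + m) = m^2*(m + 1)*(m + 2)^2*(m + 1)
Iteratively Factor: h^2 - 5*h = (h - 5)*(h)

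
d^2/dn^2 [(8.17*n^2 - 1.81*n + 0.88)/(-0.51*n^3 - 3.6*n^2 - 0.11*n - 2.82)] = (-4.25003400000001*n^6 + 2.82468600000004*n^5 + 19.942326*n^4 + 191.833194*n^3 + 397.688328*n^2 - 104.747904*n - 113.218916)/(0.132651*n^9 + 2.80908*n^8 + 19.914633*n^7 + 50.068206*n^6 + 35.360433*n^5 + 110.721492*n^4 + 18.868823*n^3 + 85.988286*n^2 + 2.624292*n + 22.425768)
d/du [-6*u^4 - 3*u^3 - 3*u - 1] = -24*u^3 - 9*u^2 - 3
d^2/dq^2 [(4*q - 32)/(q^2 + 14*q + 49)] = 8*(q - 38)/(q^4 + 28*q^3 + 294*q^2 + 1372*q + 2401)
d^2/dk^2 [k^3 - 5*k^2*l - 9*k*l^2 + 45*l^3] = 6*k - 10*l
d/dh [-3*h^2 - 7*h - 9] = -6*h - 7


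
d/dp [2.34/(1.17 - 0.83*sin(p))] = 1.9422*cos(p)/(0.83*sin(p) - 1.17)^2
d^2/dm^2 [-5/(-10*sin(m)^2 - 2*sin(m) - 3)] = 10*(-200*sin(m)^4 - 30*sin(m)^3 + 358*sin(m)^2 + 63*sin(m) - 26)/(10*sin(m)^2 + 2*sin(m) + 3)^3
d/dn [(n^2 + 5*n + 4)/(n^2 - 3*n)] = 4*(-2*n^2 - 2*n + 3)/(n^2*(n^2 - 6*n + 9))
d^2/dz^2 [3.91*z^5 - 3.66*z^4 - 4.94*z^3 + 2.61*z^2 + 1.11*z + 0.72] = 78.2*z^3 - 43.92*z^2 - 29.64*z + 5.22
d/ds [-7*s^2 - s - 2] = -14*s - 1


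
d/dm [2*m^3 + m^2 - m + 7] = 6*m^2 + 2*m - 1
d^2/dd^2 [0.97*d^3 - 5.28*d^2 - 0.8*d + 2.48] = 5.82*d - 10.56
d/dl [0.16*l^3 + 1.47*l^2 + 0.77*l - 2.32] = 0.48*l^2 + 2.94*l + 0.77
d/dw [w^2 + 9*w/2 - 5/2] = 2*w + 9/2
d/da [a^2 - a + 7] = 2*a - 1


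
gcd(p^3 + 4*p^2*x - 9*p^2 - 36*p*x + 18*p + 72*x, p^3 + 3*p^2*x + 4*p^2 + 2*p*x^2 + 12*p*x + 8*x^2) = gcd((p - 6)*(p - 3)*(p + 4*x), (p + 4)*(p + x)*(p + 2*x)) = 1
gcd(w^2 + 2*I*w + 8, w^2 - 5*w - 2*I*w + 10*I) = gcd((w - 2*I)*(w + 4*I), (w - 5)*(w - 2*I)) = w - 2*I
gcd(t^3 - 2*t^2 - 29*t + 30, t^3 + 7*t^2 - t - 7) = t - 1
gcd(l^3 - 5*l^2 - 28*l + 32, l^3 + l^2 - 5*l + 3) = l - 1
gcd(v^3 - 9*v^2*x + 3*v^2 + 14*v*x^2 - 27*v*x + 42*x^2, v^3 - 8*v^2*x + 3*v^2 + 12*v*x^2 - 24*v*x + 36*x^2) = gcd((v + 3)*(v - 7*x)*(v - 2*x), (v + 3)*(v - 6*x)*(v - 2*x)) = -v^2 + 2*v*x - 3*v + 6*x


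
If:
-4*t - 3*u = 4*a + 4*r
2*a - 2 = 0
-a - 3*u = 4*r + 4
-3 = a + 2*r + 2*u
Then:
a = 1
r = 1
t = 1/4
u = -3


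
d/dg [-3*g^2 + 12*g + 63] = 12 - 6*g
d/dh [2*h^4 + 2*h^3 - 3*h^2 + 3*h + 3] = 8*h^3 + 6*h^2 - 6*h + 3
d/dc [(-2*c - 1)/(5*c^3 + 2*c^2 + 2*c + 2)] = (20*c^3 + 19*c^2 + 4*c - 2)/(25*c^6 + 20*c^5 + 24*c^4 + 28*c^3 + 12*c^2 + 8*c + 4)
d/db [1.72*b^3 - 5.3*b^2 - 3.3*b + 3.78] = 5.16*b^2 - 10.6*b - 3.3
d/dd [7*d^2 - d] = 14*d - 1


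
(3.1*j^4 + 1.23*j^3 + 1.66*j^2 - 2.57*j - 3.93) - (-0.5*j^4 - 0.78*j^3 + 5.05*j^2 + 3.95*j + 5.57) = 3.6*j^4 + 2.01*j^3 - 3.39*j^2 - 6.52*j - 9.5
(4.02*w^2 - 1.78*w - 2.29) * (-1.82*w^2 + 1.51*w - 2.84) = -7.3164*w^4 + 9.3098*w^3 - 9.9368*w^2 + 1.5973*w + 6.5036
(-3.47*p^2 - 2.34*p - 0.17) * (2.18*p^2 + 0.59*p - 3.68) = -7.5646*p^4 - 7.1485*p^3 + 11.0184*p^2 + 8.5109*p + 0.6256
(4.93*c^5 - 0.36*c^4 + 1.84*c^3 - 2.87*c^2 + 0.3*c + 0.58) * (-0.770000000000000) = -3.7961*c^5 + 0.2772*c^4 - 1.4168*c^3 + 2.2099*c^2 - 0.231*c - 0.4466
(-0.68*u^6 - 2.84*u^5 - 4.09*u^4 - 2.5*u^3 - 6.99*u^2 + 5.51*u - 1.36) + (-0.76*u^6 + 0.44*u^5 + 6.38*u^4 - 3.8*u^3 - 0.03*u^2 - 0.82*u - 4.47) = -1.44*u^6 - 2.4*u^5 + 2.29*u^4 - 6.3*u^3 - 7.02*u^2 + 4.69*u - 5.83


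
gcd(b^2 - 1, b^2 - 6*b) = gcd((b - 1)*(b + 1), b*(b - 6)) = 1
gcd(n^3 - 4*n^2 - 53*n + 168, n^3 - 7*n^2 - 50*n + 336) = n^2 - n - 56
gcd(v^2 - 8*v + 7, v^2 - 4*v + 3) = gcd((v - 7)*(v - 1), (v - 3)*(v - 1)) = v - 1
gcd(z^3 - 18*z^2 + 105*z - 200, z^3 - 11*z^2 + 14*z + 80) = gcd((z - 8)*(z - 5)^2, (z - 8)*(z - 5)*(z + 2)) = z^2 - 13*z + 40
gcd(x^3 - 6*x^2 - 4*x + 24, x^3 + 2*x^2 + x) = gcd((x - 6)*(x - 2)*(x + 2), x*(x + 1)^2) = 1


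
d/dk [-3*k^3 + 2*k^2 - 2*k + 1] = -9*k^2 + 4*k - 2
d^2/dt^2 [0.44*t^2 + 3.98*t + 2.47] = 0.880000000000000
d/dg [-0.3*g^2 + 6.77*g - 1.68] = 6.77 - 0.6*g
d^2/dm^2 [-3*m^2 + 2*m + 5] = -6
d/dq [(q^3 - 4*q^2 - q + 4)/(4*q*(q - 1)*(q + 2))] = (5*q^2 + 8*q + 8)/(4*q^2*(q^2 + 4*q + 4))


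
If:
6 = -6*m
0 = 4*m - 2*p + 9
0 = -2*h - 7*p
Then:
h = -35/4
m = -1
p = 5/2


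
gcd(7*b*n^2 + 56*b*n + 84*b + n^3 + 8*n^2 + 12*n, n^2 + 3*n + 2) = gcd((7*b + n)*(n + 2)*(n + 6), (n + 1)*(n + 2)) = n + 2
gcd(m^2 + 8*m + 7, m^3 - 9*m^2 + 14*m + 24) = m + 1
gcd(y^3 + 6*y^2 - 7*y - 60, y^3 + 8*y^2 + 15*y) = y + 5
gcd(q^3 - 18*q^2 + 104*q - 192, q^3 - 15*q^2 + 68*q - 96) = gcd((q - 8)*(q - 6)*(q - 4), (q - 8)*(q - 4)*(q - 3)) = q^2 - 12*q + 32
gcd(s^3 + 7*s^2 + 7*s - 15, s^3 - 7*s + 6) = s^2 + 2*s - 3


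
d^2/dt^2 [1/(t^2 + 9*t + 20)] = 2*(-t^2 - 9*t + (2*t + 9)^2 - 20)/(t^2 + 9*t + 20)^3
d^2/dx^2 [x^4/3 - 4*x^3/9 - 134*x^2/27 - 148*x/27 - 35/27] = 4*x^2 - 8*x/3 - 268/27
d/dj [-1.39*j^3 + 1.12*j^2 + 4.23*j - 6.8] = -4.17*j^2 + 2.24*j + 4.23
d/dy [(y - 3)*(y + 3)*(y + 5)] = 3*y^2 + 10*y - 9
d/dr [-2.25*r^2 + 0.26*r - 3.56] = 0.26 - 4.5*r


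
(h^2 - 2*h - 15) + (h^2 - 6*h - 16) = 2*h^2 - 8*h - 31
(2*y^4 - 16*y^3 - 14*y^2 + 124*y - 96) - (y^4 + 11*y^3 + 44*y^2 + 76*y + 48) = y^4 - 27*y^3 - 58*y^2 + 48*y - 144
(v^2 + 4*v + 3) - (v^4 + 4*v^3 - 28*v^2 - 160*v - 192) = -v^4 - 4*v^3 + 29*v^2 + 164*v + 195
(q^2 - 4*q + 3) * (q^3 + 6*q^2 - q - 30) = q^5 + 2*q^4 - 22*q^3 - 8*q^2 + 117*q - 90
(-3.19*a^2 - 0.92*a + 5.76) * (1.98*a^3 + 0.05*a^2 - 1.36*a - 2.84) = -6.3162*a^5 - 1.9811*a^4 + 15.6972*a^3 + 10.5988*a^2 - 5.2208*a - 16.3584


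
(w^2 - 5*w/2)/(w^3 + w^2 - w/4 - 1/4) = 2*w*(2*w - 5)/(4*w^3 + 4*w^2 - w - 1)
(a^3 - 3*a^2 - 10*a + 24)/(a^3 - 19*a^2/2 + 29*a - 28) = 2*(a + 3)/(2*a - 7)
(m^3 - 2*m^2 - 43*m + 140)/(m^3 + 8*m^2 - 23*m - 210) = (m - 4)/(m + 6)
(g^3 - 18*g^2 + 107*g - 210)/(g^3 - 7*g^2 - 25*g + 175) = (g - 6)/(g + 5)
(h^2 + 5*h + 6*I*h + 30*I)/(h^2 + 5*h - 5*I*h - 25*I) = (h + 6*I)/(h - 5*I)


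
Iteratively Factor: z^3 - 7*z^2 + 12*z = (z - 3)*(z^2 - 4*z) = (z - 4)*(z - 3)*(z)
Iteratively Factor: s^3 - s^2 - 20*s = (s - 5)*(s^2 + 4*s) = s*(s - 5)*(s + 4)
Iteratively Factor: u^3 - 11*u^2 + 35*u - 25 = (u - 1)*(u^2 - 10*u + 25) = (u - 5)*(u - 1)*(u - 5)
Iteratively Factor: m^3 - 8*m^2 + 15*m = (m)*(m^2 - 8*m + 15) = m*(m - 5)*(m - 3)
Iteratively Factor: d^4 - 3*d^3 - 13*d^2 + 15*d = (d - 5)*(d^3 + 2*d^2 - 3*d) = (d - 5)*(d - 1)*(d^2 + 3*d) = d*(d - 5)*(d - 1)*(d + 3)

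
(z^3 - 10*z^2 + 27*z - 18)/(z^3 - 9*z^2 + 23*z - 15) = (z - 6)/(z - 5)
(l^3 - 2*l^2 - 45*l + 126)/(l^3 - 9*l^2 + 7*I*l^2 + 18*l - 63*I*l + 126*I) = (l + 7)/(l + 7*I)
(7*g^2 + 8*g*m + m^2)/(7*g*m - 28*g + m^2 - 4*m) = (g + m)/(m - 4)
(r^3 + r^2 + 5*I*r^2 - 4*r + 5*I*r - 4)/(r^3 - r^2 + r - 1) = (r^2 + r*(1 + 4*I) + 4*I)/(r^2 - r*(1 + I) + I)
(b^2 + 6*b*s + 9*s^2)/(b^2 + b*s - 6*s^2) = (-b - 3*s)/(-b + 2*s)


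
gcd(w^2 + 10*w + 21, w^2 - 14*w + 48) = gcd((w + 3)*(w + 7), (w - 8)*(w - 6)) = 1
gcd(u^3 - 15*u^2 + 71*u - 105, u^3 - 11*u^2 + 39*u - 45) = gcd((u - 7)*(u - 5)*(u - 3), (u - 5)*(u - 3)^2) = u^2 - 8*u + 15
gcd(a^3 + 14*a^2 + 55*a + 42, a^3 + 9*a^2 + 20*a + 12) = a^2 + 7*a + 6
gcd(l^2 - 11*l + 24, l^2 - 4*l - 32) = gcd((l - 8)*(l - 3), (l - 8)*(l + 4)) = l - 8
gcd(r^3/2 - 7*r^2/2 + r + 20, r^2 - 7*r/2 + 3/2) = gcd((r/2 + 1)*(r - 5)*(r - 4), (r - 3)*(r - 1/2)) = 1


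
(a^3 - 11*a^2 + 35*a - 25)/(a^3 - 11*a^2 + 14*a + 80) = (a^2 - 6*a + 5)/(a^2 - 6*a - 16)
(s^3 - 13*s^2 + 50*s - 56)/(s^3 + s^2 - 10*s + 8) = (s^2 - 11*s + 28)/(s^2 + 3*s - 4)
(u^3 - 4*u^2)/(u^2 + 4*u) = u*(u - 4)/(u + 4)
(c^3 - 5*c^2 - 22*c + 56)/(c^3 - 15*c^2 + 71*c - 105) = (c^2 + 2*c - 8)/(c^2 - 8*c + 15)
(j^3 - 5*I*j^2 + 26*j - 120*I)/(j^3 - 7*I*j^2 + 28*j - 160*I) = (j - 6*I)/(j - 8*I)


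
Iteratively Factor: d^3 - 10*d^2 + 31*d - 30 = (d - 3)*(d^2 - 7*d + 10) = (d - 5)*(d - 3)*(d - 2)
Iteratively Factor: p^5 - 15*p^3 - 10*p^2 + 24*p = (p + 2)*(p^4 - 2*p^3 - 11*p^2 + 12*p) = (p - 1)*(p + 2)*(p^3 - p^2 - 12*p) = (p - 4)*(p - 1)*(p + 2)*(p^2 + 3*p) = p*(p - 4)*(p - 1)*(p + 2)*(p + 3)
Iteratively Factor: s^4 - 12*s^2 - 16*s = (s)*(s^3 - 12*s - 16) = s*(s + 2)*(s^2 - 2*s - 8) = s*(s + 2)^2*(s - 4)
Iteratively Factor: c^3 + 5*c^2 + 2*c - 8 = (c - 1)*(c^2 + 6*c + 8) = (c - 1)*(c + 2)*(c + 4)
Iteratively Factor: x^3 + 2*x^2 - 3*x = (x)*(x^2 + 2*x - 3) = x*(x + 3)*(x - 1)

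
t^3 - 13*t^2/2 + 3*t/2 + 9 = (t - 6)*(t - 3/2)*(t + 1)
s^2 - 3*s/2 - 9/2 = (s - 3)*(s + 3/2)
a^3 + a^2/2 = a^2*(a + 1/2)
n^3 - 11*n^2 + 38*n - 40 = (n - 5)*(n - 4)*(n - 2)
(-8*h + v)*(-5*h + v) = 40*h^2 - 13*h*v + v^2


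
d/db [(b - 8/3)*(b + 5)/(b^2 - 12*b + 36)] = (38 - 43*b)/(3*(b^3 - 18*b^2 + 108*b - 216))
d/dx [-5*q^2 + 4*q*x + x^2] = 4*q + 2*x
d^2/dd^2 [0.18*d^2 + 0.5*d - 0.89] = 0.360000000000000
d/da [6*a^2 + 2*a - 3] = 12*a + 2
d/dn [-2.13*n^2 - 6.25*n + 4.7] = -4.26*n - 6.25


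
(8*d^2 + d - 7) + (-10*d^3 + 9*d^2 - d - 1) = -10*d^3 + 17*d^2 - 8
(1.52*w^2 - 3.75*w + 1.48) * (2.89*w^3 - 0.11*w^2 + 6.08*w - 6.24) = 4.3928*w^5 - 11.0047*w^4 + 13.9313*w^3 - 32.4476*w^2 + 32.3984*w - 9.2352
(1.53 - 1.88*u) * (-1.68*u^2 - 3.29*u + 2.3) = 3.1584*u^3 + 3.6148*u^2 - 9.3577*u + 3.519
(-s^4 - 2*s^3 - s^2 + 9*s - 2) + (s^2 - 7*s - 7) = -s^4 - 2*s^3 + 2*s - 9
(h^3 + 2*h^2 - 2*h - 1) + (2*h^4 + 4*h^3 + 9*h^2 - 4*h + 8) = 2*h^4 + 5*h^3 + 11*h^2 - 6*h + 7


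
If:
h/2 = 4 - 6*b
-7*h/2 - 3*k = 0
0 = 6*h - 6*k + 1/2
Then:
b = 209/312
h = -1/26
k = 7/156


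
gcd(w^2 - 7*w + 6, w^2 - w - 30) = w - 6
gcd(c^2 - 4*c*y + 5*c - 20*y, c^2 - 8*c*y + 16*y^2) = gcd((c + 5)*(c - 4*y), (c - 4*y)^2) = -c + 4*y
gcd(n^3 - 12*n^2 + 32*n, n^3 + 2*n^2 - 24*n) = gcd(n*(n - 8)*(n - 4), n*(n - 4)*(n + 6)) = n^2 - 4*n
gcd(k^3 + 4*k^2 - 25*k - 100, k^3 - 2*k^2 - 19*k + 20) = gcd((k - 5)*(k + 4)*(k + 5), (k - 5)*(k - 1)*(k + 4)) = k^2 - k - 20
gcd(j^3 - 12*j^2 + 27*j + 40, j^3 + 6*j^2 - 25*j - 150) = j - 5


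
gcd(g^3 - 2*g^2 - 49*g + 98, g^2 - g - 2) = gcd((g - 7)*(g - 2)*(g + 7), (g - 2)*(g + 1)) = g - 2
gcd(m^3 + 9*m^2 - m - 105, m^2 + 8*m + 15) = m + 5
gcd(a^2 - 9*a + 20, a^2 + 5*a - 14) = 1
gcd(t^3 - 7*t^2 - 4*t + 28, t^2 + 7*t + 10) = t + 2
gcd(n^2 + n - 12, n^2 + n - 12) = n^2 + n - 12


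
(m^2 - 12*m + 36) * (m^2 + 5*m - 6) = m^4 - 7*m^3 - 30*m^2 + 252*m - 216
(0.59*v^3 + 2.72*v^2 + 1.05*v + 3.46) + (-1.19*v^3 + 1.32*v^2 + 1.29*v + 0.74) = -0.6*v^3 + 4.04*v^2 + 2.34*v + 4.2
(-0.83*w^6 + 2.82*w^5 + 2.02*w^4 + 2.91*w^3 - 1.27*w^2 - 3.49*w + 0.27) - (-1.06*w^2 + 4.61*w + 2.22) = -0.83*w^6 + 2.82*w^5 + 2.02*w^4 + 2.91*w^3 - 0.21*w^2 - 8.1*w - 1.95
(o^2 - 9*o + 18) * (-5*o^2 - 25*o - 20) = -5*o^4 + 20*o^3 + 115*o^2 - 270*o - 360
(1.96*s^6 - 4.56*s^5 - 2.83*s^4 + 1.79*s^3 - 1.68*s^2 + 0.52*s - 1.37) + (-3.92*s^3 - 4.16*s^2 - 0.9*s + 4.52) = 1.96*s^6 - 4.56*s^5 - 2.83*s^4 - 2.13*s^3 - 5.84*s^2 - 0.38*s + 3.15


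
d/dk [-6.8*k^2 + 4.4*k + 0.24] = 4.4 - 13.6*k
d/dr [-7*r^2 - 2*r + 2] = -14*r - 2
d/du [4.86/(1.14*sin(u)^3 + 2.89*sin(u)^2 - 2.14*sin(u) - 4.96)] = (-16.6212*sin(u)^2 - 28.0908*sin(u) + 10.4004)*cos(u)/(1.14*sin(u)^3 + 2.89*sin(u)^2 - 2.14*sin(u) - 4.96)^2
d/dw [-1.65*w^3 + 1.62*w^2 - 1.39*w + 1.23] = -4.95*w^2 + 3.24*w - 1.39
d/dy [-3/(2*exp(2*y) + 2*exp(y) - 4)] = (3*exp(y) + 3/2)*exp(y)/(exp(2*y) + exp(y) - 2)^2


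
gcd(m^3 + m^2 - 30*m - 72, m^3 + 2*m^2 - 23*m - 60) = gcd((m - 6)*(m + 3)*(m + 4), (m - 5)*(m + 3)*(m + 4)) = m^2 + 7*m + 12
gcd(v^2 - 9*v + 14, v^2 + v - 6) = v - 2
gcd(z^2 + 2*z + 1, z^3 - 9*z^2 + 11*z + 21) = z + 1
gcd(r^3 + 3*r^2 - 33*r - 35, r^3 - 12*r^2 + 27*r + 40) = r^2 - 4*r - 5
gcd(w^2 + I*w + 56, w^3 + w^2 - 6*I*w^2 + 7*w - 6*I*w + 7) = w - 7*I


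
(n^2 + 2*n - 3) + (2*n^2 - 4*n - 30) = 3*n^2 - 2*n - 33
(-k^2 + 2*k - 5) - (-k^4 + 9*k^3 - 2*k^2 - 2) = k^4 - 9*k^3 + k^2 + 2*k - 3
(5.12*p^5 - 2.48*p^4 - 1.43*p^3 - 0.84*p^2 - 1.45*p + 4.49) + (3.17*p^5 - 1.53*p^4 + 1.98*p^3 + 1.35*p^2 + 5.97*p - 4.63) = 8.29*p^5 - 4.01*p^4 + 0.55*p^3 + 0.51*p^2 + 4.52*p - 0.14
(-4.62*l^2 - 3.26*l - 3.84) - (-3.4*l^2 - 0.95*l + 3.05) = -1.22*l^2 - 2.31*l - 6.89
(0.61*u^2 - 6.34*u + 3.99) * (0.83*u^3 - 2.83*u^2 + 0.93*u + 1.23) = 0.5063*u^5 - 6.9885*u^4 + 21.8212*u^3 - 16.4376*u^2 - 4.0875*u + 4.9077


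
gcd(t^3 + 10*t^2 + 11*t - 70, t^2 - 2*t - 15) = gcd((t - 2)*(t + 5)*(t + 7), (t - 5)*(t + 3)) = 1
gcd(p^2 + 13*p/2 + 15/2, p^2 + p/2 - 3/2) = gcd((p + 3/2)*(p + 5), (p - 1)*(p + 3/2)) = p + 3/2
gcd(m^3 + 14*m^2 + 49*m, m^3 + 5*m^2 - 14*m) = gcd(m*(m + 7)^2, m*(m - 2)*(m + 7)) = m^2 + 7*m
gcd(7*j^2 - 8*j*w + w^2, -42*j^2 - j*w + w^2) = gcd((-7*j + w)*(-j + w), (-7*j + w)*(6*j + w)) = -7*j + w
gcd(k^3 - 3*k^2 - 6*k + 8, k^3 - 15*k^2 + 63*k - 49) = k - 1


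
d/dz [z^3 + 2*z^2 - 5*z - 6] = 3*z^2 + 4*z - 5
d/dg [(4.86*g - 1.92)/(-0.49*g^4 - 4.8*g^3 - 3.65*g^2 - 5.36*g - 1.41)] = (7.1442*g^4 + 42.8928*g^3 - 9.909*g^2 - 14.016*g - 17.1438)/(0.2401*g^8 + 4.704*g^7 + 26.617*g^6 + 40.2928*g^5 + 66.1603*g^4 + 52.664*g^3 + 39.0226*g^2 + 15.1152*g + 1.9881)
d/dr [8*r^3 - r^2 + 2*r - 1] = 24*r^2 - 2*r + 2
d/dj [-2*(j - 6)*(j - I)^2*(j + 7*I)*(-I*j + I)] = 10*I*j^4 + j^3*(-40 - 56*I) + j^2*(210 + 114*I) + j*(-92 - 364*I) - 98 + 156*I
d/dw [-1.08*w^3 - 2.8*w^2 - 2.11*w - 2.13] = -3.24*w^2 - 5.6*w - 2.11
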